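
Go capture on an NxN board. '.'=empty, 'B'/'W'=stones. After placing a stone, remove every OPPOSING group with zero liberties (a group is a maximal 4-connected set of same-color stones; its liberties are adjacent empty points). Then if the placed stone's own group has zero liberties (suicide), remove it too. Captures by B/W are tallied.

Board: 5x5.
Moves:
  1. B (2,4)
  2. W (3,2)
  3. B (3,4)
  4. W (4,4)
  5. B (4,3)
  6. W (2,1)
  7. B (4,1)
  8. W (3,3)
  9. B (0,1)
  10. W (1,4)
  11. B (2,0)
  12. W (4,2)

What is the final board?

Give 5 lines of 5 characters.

Answer: .B...
....W
BW..B
..WWB
.BWB.

Derivation:
Move 1: B@(2,4) -> caps B=0 W=0
Move 2: W@(3,2) -> caps B=0 W=0
Move 3: B@(3,4) -> caps B=0 W=0
Move 4: W@(4,4) -> caps B=0 W=0
Move 5: B@(4,3) -> caps B=1 W=0
Move 6: W@(2,1) -> caps B=1 W=0
Move 7: B@(4,1) -> caps B=1 W=0
Move 8: W@(3,3) -> caps B=1 W=0
Move 9: B@(0,1) -> caps B=1 W=0
Move 10: W@(1,4) -> caps B=1 W=0
Move 11: B@(2,0) -> caps B=1 W=0
Move 12: W@(4,2) -> caps B=1 W=0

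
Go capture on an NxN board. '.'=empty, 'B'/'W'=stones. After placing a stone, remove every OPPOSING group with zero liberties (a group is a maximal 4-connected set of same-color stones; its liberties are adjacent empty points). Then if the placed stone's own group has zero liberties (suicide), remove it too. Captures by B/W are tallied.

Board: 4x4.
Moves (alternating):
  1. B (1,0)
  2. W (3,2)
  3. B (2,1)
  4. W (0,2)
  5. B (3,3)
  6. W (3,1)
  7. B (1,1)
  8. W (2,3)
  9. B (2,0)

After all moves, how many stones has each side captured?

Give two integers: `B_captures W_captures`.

Answer: 0 1

Derivation:
Move 1: B@(1,0) -> caps B=0 W=0
Move 2: W@(3,2) -> caps B=0 W=0
Move 3: B@(2,1) -> caps B=0 W=0
Move 4: W@(0,2) -> caps B=0 W=0
Move 5: B@(3,3) -> caps B=0 W=0
Move 6: W@(3,1) -> caps B=0 W=0
Move 7: B@(1,1) -> caps B=0 W=0
Move 8: W@(2,3) -> caps B=0 W=1
Move 9: B@(2,0) -> caps B=0 W=1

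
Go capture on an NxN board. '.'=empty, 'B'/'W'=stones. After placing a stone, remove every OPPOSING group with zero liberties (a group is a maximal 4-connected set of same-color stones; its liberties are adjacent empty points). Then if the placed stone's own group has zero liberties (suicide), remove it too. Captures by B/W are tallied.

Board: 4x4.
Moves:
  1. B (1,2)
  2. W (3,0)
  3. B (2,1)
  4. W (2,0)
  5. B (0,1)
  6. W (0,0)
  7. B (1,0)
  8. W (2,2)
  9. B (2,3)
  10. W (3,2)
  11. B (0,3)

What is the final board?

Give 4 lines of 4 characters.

Move 1: B@(1,2) -> caps B=0 W=0
Move 2: W@(3,0) -> caps B=0 W=0
Move 3: B@(2,1) -> caps B=0 W=0
Move 4: W@(2,0) -> caps B=0 W=0
Move 5: B@(0,1) -> caps B=0 W=0
Move 6: W@(0,0) -> caps B=0 W=0
Move 7: B@(1,0) -> caps B=1 W=0
Move 8: W@(2,2) -> caps B=1 W=0
Move 9: B@(2,3) -> caps B=1 W=0
Move 10: W@(3,2) -> caps B=1 W=0
Move 11: B@(0,3) -> caps B=1 W=0

Answer: .B.B
B.B.
WBWB
W.W.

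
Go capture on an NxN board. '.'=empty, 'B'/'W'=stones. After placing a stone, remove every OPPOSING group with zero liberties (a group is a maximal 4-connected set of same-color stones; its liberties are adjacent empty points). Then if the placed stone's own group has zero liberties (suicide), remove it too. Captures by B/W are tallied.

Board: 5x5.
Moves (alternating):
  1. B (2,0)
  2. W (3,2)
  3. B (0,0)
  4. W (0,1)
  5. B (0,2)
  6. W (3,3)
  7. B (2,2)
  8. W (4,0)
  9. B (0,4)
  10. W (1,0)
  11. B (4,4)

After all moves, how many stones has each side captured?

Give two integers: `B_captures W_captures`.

Answer: 0 1

Derivation:
Move 1: B@(2,0) -> caps B=0 W=0
Move 2: W@(3,2) -> caps B=0 W=0
Move 3: B@(0,0) -> caps B=0 W=0
Move 4: W@(0,1) -> caps B=0 W=0
Move 5: B@(0,2) -> caps B=0 W=0
Move 6: W@(3,3) -> caps B=0 W=0
Move 7: B@(2,2) -> caps B=0 W=0
Move 8: W@(4,0) -> caps B=0 W=0
Move 9: B@(0,4) -> caps B=0 W=0
Move 10: W@(1,0) -> caps B=0 W=1
Move 11: B@(4,4) -> caps B=0 W=1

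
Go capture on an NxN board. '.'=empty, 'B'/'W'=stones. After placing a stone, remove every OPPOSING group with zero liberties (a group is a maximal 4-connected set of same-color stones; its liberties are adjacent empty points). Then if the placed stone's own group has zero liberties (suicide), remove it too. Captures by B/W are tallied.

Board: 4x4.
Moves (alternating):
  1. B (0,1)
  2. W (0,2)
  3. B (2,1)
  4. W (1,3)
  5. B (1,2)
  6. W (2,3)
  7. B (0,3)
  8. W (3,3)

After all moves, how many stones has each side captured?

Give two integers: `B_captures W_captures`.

Answer: 1 0

Derivation:
Move 1: B@(0,1) -> caps B=0 W=0
Move 2: W@(0,2) -> caps B=0 W=0
Move 3: B@(2,1) -> caps B=0 W=0
Move 4: W@(1,3) -> caps B=0 W=0
Move 5: B@(1,2) -> caps B=0 W=0
Move 6: W@(2,3) -> caps B=0 W=0
Move 7: B@(0,3) -> caps B=1 W=0
Move 8: W@(3,3) -> caps B=1 W=0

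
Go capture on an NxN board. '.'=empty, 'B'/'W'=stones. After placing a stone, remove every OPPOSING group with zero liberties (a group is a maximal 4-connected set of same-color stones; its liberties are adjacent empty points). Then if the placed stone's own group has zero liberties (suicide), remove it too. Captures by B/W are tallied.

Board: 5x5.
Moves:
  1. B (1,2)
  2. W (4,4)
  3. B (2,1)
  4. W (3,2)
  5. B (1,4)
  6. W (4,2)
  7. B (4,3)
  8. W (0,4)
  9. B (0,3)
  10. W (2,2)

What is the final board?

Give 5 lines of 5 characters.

Move 1: B@(1,2) -> caps B=0 W=0
Move 2: W@(4,4) -> caps B=0 W=0
Move 3: B@(2,1) -> caps B=0 W=0
Move 4: W@(3,2) -> caps B=0 W=0
Move 5: B@(1,4) -> caps B=0 W=0
Move 6: W@(4,2) -> caps B=0 W=0
Move 7: B@(4,3) -> caps B=0 W=0
Move 8: W@(0,4) -> caps B=0 W=0
Move 9: B@(0,3) -> caps B=1 W=0
Move 10: W@(2,2) -> caps B=1 W=0

Answer: ...B.
..B.B
.BW..
..W..
..WBW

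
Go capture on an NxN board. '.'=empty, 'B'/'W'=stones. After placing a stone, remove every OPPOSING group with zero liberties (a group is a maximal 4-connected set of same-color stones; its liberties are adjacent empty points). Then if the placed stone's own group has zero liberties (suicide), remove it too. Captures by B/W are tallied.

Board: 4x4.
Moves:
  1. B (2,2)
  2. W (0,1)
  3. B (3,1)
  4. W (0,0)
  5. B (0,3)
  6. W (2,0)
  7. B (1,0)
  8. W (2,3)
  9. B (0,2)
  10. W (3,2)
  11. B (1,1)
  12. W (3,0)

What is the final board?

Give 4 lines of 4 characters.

Move 1: B@(2,2) -> caps B=0 W=0
Move 2: W@(0,1) -> caps B=0 W=0
Move 3: B@(3,1) -> caps B=0 W=0
Move 4: W@(0,0) -> caps B=0 W=0
Move 5: B@(0,3) -> caps B=0 W=0
Move 6: W@(2,0) -> caps B=0 W=0
Move 7: B@(1,0) -> caps B=0 W=0
Move 8: W@(2,3) -> caps B=0 W=0
Move 9: B@(0,2) -> caps B=0 W=0
Move 10: W@(3,2) -> caps B=0 W=0
Move 11: B@(1,1) -> caps B=2 W=0
Move 12: W@(3,0) -> caps B=2 W=0

Answer: ..BB
BB..
W.BW
WBW.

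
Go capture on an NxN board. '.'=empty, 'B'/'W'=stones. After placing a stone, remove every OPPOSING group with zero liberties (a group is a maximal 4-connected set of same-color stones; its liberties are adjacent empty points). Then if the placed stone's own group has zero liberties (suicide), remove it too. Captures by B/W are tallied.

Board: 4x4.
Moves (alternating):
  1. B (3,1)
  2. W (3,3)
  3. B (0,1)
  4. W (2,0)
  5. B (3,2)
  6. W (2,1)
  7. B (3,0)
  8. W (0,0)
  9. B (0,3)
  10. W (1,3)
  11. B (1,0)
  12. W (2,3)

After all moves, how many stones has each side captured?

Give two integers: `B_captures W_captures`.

Answer: 1 0

Derivation:
Move 1: B@(3,1) -> caps B=0 W=0
Move 2: W@(3,3) -> caps B=0 W=0
Move 3: B@(0,1) -> caps B=0 W=0
Move 4: W@(2,0) -> caps B=0 W=0
Move 5: B@(3,2) -> caps B=0 W=0
Move 6: W@(2,1) -> caps B=0 W=0
Move 7: B@(3,0) -> caps B=0 W=0
Move 8: W@(0,0) -> caps B=0 W=0
Move 9: B@(0,3) -> caps B=0 W=0
Move 10: W@(1,3) -> caps B=0 W=0
Move 11: B@(1,0) -> caps B=1 W=0
Move 12: W@(2,3) -> caps B=1 W=0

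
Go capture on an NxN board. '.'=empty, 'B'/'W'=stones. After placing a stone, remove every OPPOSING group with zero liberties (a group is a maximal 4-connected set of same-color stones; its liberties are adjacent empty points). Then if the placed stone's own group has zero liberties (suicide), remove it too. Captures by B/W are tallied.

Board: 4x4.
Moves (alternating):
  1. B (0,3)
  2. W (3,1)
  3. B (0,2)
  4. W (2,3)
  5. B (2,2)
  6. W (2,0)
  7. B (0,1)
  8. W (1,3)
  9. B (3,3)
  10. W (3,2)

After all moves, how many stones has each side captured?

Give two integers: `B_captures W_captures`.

Move 1: B@(0,3) -> caps B=0 W=0
Move 2: W@(3,1) -> caps B=0 W=0
Move 3: B@(0,2) -> caps B=0 W=0
Move 4: W@(2,3) -> caps B=0 W=0
Move 5: B@(2,2) -> caps B=0 W=0
Move 6: W@(2,0) -> caps B=0 W=0
Move 7: B@(0,1) -> caps B=0 W=0
Move 8: W@(1,3) -> caps B=0 W=0
Move 9: B@(3,3) -> caps B=0 W=0
Move 10: W@(3,2) -> caps B=0 W=1

Answer: 0 1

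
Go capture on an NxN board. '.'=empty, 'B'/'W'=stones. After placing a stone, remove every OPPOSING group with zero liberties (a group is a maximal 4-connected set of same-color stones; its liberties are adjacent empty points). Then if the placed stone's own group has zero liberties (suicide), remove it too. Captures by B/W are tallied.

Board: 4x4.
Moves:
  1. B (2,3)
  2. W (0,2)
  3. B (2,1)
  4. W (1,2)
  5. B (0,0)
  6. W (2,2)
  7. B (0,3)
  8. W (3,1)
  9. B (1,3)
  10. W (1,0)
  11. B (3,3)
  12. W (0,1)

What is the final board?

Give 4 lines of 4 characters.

Move 1: B@(2,3) -> caps B=0 W=0
Move 2: W@(0,2) -> caps B=0 W=0
Move 3: B@(2,1) -> caps B=0 W=0
Move 4: W@(1,2) -> caps B=0 W=0
Move 5: B@(0,0) -> caps B=0 W=0
Move 6: W@(2,2) -> caps B=0 W=0
Move 7: B@(0,3) -> caps B=0 W=0
Move 8: W@(3,1) -> caps B=0 W=0
Move 9: B@(1,3) -> caps B=0 W=0
Move 10: W@(1,0) -> caps B=0 W=0
Move 11: B@(3,3) -> caps B=0 W=0
Move 12: W@(0,1) -> caps B=0 W=1

Answer: .WWB
W.WB
.BWB
.W.B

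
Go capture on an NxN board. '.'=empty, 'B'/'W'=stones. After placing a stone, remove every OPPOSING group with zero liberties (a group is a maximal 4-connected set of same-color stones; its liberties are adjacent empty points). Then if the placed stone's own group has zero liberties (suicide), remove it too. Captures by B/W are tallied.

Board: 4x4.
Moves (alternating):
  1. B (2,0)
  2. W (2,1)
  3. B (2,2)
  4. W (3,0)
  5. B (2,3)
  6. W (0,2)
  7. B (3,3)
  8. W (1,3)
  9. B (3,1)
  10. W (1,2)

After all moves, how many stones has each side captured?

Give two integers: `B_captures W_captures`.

Answer: 1 0

Derivation:
Move 1: B@(2,0) -> caps B=0 W=0
Move 2: W@(2,1) -> caps B=0 W=0
Move 3: B@(2,2) -> caps B=0 W=0
Move 4: W@(3,0) -> caps B=0 W=0
Move 5: B@(2,3) -> caps B=0 W=0
Move 6: W@(0,2) -> caps B=0 W=0
Move 7: B@(3,3) -> caps B=0 W=0
Move 8: W@(1,3) -> caps B=0 W=0
Move 9: B@(3,1) -> caps B=1 W=0
Move 10: W@(1,2) -> caps B=1 W=0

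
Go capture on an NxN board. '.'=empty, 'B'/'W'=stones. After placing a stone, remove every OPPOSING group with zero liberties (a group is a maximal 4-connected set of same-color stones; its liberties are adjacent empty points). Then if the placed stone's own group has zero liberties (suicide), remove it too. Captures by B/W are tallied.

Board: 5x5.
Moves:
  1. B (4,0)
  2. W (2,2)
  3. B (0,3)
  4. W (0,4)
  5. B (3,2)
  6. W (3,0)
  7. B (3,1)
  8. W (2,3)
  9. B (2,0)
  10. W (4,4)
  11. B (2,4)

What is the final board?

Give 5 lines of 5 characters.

Move 1: B@(4,0) -> caps B=0 W=0
Move 2: W@(2,2) -> caps B=0 W=0
Move 3: B@(0,3) -> caps B=0 W=0
Move 4: W@(0,4) -> caps B=0 W=0
Move 5: B@(3,2) -> caps B=0 W=0
Move 6: W@(3,0) -> caps B=0 W=0
Move 7: B@(3,1) -> caps B=0 W=0
Move 8: W@(2,3) -> caps B=0 W=0
Move 9: B@(2,0) -> caps B=1 W=0
Move 10: W@(4,4) -> caps B=1 W=0
Move 11: B@(2,4) -> caps B=1 W=0

Answer: ...BW
.....
B.WWB
.BB..
B...W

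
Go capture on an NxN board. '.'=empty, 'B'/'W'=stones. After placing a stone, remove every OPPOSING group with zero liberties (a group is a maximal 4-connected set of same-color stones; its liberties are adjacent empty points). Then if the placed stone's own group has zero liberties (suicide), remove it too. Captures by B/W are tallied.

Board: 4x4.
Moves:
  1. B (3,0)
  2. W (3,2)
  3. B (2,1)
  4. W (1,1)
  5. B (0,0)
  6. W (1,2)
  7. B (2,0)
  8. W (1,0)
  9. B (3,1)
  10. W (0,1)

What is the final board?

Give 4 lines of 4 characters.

Move 1: B@(3,0) -> caps B=0 W=0
Move 2: W@(3,2) -> caps B=0 W=0
Move 3: B@(2,1) -> caps B=0 W=0
Move 4: W@(1,1) -> caps B=0 W=0
Move 5: B@(0,0) -> caps B=0 W=0
Move 6: W@(1,2) -> caps B=0 W=0
Move 7: B@(2,0) -> caps B=0 W=0
Move 8: W@(1,0) -> caps B=0 W=0
Move 9: B@(3,1) -> caps B=0 W=0
Move 10: W@(0,1) -> caps B=0 W=1

Answer: .W..
WWW.
BB..
BBW.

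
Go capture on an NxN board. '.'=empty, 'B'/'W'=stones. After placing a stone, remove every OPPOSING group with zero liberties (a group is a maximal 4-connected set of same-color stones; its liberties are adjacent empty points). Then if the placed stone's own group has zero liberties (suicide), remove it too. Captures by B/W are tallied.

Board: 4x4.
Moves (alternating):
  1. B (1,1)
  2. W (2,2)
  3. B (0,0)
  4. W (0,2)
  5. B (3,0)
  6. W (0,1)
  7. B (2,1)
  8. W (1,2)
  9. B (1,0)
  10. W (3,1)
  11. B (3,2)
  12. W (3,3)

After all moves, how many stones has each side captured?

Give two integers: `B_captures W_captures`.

Answer: 1 0

Derivation:
Move 1: B@(1,1) -> caps B=0 W=0
Move 2: W@(2,2) -> caps B=0 W=0
Move 3: B@(0,0) -> caps B=0 W=0
Move 4: W@(0,2) -> caps B=0 W=0
Move 5: B@(3,0) -> caps B=0 W=0
Move 6: W@(0,1) -> caps B=0 W=0
Move 7: B@(2,1) -> caps B=0 W=0
Move 8: W@(1,2) -> caps B=0 W=0
Move 9: B@(1,0) -> caps B=0 W=0
Move 10: W@(3,1) -> caps B=0 W=0
Move 11: B@(3,2) -> caps B=1 W=0
Move 12: W@(3,3) -> caps B=1 W=0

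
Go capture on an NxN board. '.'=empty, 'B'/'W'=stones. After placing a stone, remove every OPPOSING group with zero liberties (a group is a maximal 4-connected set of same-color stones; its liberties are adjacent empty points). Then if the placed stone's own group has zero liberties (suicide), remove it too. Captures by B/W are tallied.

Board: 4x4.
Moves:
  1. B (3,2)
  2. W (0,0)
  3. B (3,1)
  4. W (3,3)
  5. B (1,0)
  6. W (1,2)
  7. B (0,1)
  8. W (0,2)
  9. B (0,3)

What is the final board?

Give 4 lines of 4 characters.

Answer: .BWB
B.W.
....
.BBW

Derivation:
Move 1: B@(3,2) -> caps B=0 W=0
Move 2: W@(0,0) -> caps B=0 W=0
Move 3: B@(3,1) -> caps B=0 W=0
Move 4: W@(3,3) -> caps B=0 W=0
Move 5: B@(1,0) -> caps B=0 W=0
Move 6: W@(1,2) -> caps B=0 W=0
Move 7: B@(0,1) -> caps B=1 W=0
Move 8: W@(0,2) -> caps B=1 W=0
Move 9: B@(0,3) -> caps B=1 W=0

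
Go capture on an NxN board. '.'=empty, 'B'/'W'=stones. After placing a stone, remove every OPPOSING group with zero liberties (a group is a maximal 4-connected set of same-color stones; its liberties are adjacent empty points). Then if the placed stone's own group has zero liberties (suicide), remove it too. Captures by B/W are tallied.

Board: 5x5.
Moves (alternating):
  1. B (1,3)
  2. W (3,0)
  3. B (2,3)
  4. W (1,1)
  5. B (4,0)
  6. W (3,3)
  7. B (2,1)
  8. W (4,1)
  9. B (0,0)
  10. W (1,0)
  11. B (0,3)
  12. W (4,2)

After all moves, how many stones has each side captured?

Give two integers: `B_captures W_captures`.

Answer: 0 1

Derivation:
Move 1: B@(1,3) -> caps B=0 W=0
Move 2: W@(3,0) -> caps B=0 W=0
Move 3: B@(2,3) -> caps B=0 W=0
Move 4: W@(1,1) -> caps B=0 W=0
Move 5: B@(4,0) -> caps B=0 W=0
Move 6: W@(3,3) -> caps B=0 W=0
Move 7: B@(2,1) -> caps B=0 W=0
Move 8: W@(4,1) -> caps B=0 W=1
Move 9: B@(0,0) -> caps B=0 W=1
Move 10: W@(1,0) -> caps B=0 W=1
Move 11: B@(0,3) -> caps B=0 W=1
Move 12: W@(4,2) -> caps B=0 W=1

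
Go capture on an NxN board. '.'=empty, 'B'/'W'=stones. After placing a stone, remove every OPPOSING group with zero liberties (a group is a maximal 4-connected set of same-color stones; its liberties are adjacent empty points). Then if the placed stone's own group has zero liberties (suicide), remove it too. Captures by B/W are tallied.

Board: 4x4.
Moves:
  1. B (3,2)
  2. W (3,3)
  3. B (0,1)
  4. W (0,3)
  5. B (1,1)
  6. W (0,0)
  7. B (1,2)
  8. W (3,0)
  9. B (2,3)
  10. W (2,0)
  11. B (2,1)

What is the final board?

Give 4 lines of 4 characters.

Move 1: B@(3,2) -> caps B=0 W=0
Move 2: W@(3,3) -> caps B=0 W=0
Move 3: B@(0,1) -> caps B=0 W=0
Move 4: W@(0,3) -> caps B=0 W=0
Move 5: B@(1,1) -> caps B=0 W=0
Move 6: W@(0,0) -> caps B=0 W=0
Move 7: B@(1,2) -> caps B=0 W=0
Move 8: W@(3,0) -> caps B=0 W=0
Move 9: B@(2,3) -> caps B=1 W=0
Move 10: W@(2,0) -> caps B=1 W=0
Move 11: B@(2,1) -> caps B=1 W=0

Answer: WB.W
.BB.
WB.B
W.B.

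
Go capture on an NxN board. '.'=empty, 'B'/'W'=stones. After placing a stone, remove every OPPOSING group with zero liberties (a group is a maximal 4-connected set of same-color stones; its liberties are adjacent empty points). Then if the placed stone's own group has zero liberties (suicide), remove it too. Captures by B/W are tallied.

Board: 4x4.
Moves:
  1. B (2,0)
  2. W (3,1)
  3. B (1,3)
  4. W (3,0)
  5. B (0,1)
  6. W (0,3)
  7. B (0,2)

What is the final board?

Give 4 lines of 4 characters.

Answer: .BB.
...B
B...
WW..

Derivation:
Move 1: B@(2,0) -> caps B=0 W=0
Move 2: W@(3,1) -> caps B=0 W=0
Move 3: B@(1,3) -> caps B=0 W=0
Move 4: W@(3,0) -> caps B=0 W=0
Move 5: B@(0,1) -> caps B=0 W=0
Move 6: W@(0,3) -> caps B=0 W=0
Move 7: B@(0,2) -> caps B=1 W=0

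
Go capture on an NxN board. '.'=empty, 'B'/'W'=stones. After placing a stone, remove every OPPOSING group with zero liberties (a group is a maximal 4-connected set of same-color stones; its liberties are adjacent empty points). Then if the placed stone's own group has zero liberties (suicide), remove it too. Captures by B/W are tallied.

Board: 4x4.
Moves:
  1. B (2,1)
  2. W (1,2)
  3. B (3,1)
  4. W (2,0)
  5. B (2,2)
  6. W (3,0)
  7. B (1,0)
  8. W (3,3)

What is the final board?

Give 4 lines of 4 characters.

Move 1: B@(2,1) -> caps B=0 W=0
Move 2: W@(1,2) -> caps B=0 W=0
Move 3: B@(3,1) -> caps B=0 W=0
Move 4: W@(2,0) -> caps B=0 W=0
Move 5: B@(2,2) -> caps B=0 W=0
Move 6: W@(3,0) -> caps B=0 W=0
Move 7: B@(1,0) -> caps B=2 W=0
Move 8: W@(3,3) -> caps B=2 W=0

Answer: ....
B.W.
.BB.
.B.W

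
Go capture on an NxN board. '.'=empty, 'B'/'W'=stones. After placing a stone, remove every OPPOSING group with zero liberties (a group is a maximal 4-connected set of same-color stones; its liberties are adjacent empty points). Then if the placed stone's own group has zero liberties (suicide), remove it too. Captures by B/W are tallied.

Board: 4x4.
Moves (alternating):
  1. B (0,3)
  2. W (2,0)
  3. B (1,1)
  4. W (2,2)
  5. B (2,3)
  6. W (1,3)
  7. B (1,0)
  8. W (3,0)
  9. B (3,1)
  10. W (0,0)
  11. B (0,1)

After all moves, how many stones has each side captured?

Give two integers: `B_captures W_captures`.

Answer: 1 0

Derivation:
Move 1: B@(0,3) -> caps B=0 W=0
Move 2: W@(2,0) -> caps B=0 W=0
Move 3: B@(1,1) -> caps B=0 W=0
Move 4: W@(2,2) -> caps B=0 W=0
Move 5: B@(2,3) -> caps B=0 W=0
Move 6: W@(1,3) -> caps B=0 W=0
Move 7: B@(1,0) -> caps B=0 W=0
Move 8: W@(3,0) -> caps B=0 W=0
Move 9: B@(3,1) -> caps B=0 W=0
Move 10: W@(0,0) -> caps B=0 W=0
Move 11: B@(0,1) -> caps B=1 W=0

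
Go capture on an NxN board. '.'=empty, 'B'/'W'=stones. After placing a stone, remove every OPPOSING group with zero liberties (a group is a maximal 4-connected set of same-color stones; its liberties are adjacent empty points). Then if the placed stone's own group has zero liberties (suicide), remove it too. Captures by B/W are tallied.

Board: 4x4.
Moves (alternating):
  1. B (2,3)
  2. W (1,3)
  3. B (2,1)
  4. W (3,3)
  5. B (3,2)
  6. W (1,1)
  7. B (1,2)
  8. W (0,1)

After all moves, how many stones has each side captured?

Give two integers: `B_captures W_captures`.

Answer: 1 0

Derivation:
Move 1: B@(2,3) -> caps B=0 W=0
Move 2: W@(1,3) -> caps B=0 W=0
Move 3: B@(2,1) -> caps B=0 W=0
Move 4: W@(3,3) -> caps B=0 W=0
Move 5: B@(3,2) -> caps B=1 W=0
Move 6: W@(1,1) -> caps B=1 W=0
Move 7: B@(1,2) -> caps B=1 W=0
Move 8: W@(0,1) -> caps B=1 W=0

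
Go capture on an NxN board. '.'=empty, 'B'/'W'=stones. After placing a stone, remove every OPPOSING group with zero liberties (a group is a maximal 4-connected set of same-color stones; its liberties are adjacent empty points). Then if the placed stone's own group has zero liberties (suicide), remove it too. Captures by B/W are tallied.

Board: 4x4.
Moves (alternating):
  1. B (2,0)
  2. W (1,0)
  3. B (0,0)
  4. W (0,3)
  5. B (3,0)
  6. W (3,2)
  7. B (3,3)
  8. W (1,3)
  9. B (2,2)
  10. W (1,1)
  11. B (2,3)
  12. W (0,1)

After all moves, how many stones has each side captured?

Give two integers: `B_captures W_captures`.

Answer: 0 1

Derivation:
Move 1: B@(2,0) -> caps B=0 W=0
Move 2: W@(1,0) -> caps B=0 W=0
Move 3: B@(0,0) -> caps B=0 W=0
Move 4: W@(0,3) -> caps B=0 W=0
Move 5: B@(3,0) -> caps B=0 W=0
Move 6: W@(3,2) -> caps B=0 W=0
Move 7: B@(3,3) -> caps B=0 W=0
Move 8: W@(1,3) -> caps B=0 W=0
Move 9: B@(2,2) -> caps B=0 W=0
Move 10: W@(1,1) -> caps B=0 W=0
Move 11: B@(2,3) -> caps B=0 W=0
Move 12: W@(0,1) -> caps B=0 W=1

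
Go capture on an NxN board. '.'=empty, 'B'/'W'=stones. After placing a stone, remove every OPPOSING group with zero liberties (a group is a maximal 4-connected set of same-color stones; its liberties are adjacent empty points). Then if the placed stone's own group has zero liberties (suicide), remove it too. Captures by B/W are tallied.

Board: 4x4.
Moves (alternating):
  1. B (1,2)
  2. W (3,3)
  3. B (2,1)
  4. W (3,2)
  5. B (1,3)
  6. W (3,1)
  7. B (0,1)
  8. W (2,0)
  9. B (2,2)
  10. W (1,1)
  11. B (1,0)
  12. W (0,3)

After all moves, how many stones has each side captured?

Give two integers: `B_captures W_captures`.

Move 1: B@(1,2) -> caps B=0 W=0
Move 2: W@(3,3) -> caps B=0 W=0
Move 3: B@(2,1) -> caps B=0 W=0
Move 4: W@(3,2) -> caps B=0 W=0
Move 5: B@(1,3) -> caps B=0 W=0
Move 6: W@(3,1) -> caps B=0 W=0
Move 7: B@(0,1) -> caps B=0 W=0
Move 8: W@(2,0) -> caps B=0 W=0
Move 9: B@(2,2) -> caps B=0 W=0
Move 10: W@(1,1) -> caps B=0 W=0
Move 11: B@(1,0) -> caps B=1 W=0
Move 12: W@(0,3) -> caps B=1 W=0

Answer: 1 0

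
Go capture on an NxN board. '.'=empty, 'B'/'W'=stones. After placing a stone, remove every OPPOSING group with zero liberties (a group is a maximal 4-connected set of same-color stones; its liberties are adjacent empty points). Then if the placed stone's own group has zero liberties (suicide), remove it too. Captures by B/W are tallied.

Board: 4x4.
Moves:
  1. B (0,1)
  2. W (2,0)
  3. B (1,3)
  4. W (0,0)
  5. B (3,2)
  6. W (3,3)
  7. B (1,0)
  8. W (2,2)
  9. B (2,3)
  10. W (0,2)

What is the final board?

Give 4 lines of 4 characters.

Answer: .BW.
B..B
W.WB
..B.

Derivation:
Move 1: B@(0,1) -> caps B=0 W=0
Move 2: W@(2,0) -> caps B=0 W=0
Move 3: B@(1,3) -> caps B=0 W=0
Move 4: W@(0,0) -> caps B=0 W=0
Move 5: B@(3,2) -> caps B=0 W=0
Move 6: W@(3,3) -> caps B=0 W=0
Move 7: B@(1,0) -> caps B=1 W=0
Move 8: W@(2,2) -> caps B=1 W=0
Move 9: B@(2,3) -> caps B=2 W=0
Move 10: W@(0,2) -> caps B=2 W=0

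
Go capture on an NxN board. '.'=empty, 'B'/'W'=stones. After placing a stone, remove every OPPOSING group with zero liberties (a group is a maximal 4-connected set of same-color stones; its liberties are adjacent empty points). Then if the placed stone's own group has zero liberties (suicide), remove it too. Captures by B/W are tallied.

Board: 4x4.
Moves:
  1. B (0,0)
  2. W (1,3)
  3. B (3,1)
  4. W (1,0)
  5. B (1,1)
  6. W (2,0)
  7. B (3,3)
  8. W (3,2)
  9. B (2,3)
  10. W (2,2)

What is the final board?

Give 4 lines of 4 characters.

Move 1: B@(0,0) -> caps B=0 W=0
Move 2: W@(1,3) -> caps B=0 W=0
Move 3: B@(3,1) -> caps B=0 W=0
Move 4: W@(1,0) -> caps B=0 W=0
Move 5: B@(1,1) -> caps B=0 W=0
Move 6: W@(2,0) -> caps B=0 W=0
Move 7: B@(3,3) -> caps B=0 W=0
Move 8: W@(3,2) -> caps B=0 W=0
Move 9: B@(2,3) -> caps B=0 W=0
Move 10: W@(2,2) -> caps B=0 W=2

Answer: B...
WB.W
W.W.
.BW.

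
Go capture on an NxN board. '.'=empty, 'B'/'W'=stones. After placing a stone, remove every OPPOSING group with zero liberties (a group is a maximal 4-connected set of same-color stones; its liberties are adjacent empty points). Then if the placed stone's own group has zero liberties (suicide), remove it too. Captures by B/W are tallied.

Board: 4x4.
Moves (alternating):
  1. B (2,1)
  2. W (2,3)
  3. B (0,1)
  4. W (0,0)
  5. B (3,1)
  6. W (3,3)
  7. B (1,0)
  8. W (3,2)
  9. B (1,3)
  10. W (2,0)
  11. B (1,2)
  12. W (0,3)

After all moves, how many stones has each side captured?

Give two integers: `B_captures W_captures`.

Move 1: B@(2,1) -> caps B=0 W=0
Move 2: W@(2,3) -> caps B=0 W=0
Move 3: B@(0,1) -> caps B=0 W=0
Move 4: W@(0,0) -> caps B=0 W=0
Move 5: B@(3,1) -> caps B=0 W=0
Move 6: W@(3,3) -> caps B=0 W=0
Move 7: B@(1,0) -> caps B=1 W=0
Move 8: W@(3,2) -> caps B=1 W=0
Move 9: B@(1,3) -> caps B=1 W=0
Move 10: W@(2,0) -> caps B=1 W=0
Move 11: B@(1,2) -> caps B=1 W=0
Move 12: W@(0,3) -> caps B=1 W=0

Answer: 1 0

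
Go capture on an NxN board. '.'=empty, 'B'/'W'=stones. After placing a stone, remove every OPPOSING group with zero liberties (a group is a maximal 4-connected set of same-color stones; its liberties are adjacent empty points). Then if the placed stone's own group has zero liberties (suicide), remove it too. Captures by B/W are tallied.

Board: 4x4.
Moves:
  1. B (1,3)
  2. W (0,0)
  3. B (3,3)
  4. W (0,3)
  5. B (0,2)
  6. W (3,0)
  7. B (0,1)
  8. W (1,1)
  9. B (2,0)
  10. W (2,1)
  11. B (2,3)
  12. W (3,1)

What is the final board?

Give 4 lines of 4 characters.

Move 1: B@(1,3) -> caps B=0 W=0
Move 2: W@(0,0) -> caps B=0 W=0
Move 3: B@(3,3) -> caps B=0 W=0
Move 4: W@(0,3) -> caps B=0 W=0
Move 5: B@(0,2) -> caps B=1 W=0
Move 6: W@(3,0) -> caps B=1 W=0
Move 7: B@(0,1) -> caps B=1 W=0
Move 8: W@(1,1) -> caps B=1 W=0
Move 9: B@(2,0) -> caps B=1 W=0
Move 10: W@(2,1) -> caps B=1 W=0
Move 11: B@(2,3) -> caps B=1 W=0
Move 12: W@(3,1) -> caps B=1 W=0

Answer: WBB.
.W.B
BW.B
WW.B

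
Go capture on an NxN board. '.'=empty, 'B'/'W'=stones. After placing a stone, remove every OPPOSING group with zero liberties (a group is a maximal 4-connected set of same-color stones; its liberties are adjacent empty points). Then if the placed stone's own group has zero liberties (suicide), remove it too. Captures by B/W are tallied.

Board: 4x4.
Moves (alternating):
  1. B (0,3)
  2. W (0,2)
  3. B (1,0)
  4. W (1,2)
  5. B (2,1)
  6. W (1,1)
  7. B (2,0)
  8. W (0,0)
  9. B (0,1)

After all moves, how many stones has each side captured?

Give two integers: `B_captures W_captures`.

Answer: 1 0

Derivation:
Move 1: B@(0,3) -> caps B=0 W=0
Move 2: W@(0,2) -> caps B=0 W=0
Move 3: B@(1,0) -> caps B=0 W=0
Move 4: W@(1,2) -> caps B=0 W=0
Move 5: B@(2,1) -> caps B=0 W=0
Move 6: W@(1,1) -> caps B=0 W=0
Move 7: B@(2,0) -> caps B=0 W=0
Move 8: W@(0,0) -> caps B=0 W=0
Move 9: B@(0,1) -> caps B=1 W=0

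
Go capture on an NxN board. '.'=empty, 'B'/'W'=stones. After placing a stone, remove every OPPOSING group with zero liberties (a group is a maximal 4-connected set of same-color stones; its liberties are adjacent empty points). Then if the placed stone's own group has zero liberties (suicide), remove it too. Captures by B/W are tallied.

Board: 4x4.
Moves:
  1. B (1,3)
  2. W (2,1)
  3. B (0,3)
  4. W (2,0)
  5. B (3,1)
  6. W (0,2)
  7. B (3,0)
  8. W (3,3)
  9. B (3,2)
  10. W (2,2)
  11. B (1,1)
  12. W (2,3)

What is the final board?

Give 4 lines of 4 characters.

Move 1: B@(1,3) -> caps B=0 W=0
Move 2: W@(2,1) -> caps B=0 W=0
Move 3: B@(0,3) -> caps B=0 W=0
Move 4: W@(2,0) -> caps B=0 W=0
Move 5: B@(3,1) -> caps B=0 W=0
Move 6: W@(0,2) -> caps B=0 W=0
Move 7: B@(3,0) -> caps B=0 W=0
Move 8: W@(3,3) -> caps B=0 W=0
Move 9: B@(3,2) -> caps B=0 W=0
Move 10: W@(2,2) -> caps B=0 W=3
Move 11: B@(1,1) -> caps B=0 W=3
Move 12: W@(2,3) -> caps B=0 W=3

Answer: ..WB
.B.B
WWWW
...W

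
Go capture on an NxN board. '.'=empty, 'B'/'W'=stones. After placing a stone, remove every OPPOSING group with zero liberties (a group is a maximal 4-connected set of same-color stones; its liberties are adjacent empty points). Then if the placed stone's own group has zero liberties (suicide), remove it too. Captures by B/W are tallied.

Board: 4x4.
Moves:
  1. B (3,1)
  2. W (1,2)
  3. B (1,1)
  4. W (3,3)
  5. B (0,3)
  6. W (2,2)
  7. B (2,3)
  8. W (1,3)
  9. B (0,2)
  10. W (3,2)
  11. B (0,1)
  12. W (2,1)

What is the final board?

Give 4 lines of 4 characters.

Answer: .BBB
.BWW
.WW.
.BWW

Derivation:
Move 1: B@(3,1) -> caps B=0 W=0
Move 2: W@(1,2) -> caps B=0 W=0
Move 3: B@(1,1) -> caps B=0 W=0
Move 4: W@(3,3) -> caps B=0 W=0
Move 5: B@(0,3) -> caps B=0 W=0
Move 6: W@(2,2) -> caps B=0 W=0
Move 7: B@(2,3) -> caps B=0 W=0
Move 8: W@(1,3) -> caps B=0 W=1
Move 9: B@(0,2) -> caps B=0 W=1
Move 10: W@(3,2) -> caps B=0 W=1
Move 11: B@(0,1) -> caps B=0 W=1
Move 12: W@(2,1) -> caps B=0 W=1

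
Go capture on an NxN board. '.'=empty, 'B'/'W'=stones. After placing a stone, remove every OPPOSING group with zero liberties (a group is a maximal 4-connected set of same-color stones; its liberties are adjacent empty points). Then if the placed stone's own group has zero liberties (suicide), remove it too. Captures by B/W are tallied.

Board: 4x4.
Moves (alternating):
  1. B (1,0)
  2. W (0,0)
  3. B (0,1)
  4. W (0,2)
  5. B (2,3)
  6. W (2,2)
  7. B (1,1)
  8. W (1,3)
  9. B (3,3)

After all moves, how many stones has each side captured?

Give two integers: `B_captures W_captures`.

Answer: 1 0

Derivation:
Move 1: B@(1,0) -> caps B=0 W=0
Move 2: W@(0,0) -> caps B=0 W=0
Move 3: B@(0,1) -> caps B=1 W=0
Move 4: W@(0,2) -> caps B=1 W=0
Move 5: B@(2,3) -> caps B=1 W=0
Move 6: W@(2,2) -> caps B=1 W=0
Move 7: B@(1,1) -> caps B=1 W=0
Move 8: W@(1,3) -> caps B=1 W=0
Move 9: B@(3,3) -> caps B=1 W=0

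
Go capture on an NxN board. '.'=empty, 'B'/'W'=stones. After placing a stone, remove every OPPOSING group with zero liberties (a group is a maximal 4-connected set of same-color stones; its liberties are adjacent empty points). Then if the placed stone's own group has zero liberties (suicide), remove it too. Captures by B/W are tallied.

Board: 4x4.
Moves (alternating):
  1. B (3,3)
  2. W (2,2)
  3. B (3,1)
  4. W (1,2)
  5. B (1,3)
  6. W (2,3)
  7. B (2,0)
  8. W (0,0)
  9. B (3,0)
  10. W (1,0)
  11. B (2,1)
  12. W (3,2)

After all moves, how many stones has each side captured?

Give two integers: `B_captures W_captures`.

Move 1: B@(3,3) -> caps B=0 W=0
Move 2: W@(2,2) -> caps B=0 W=0
Move 3: B@(3,1) -> caps B=0 W=0
Move 4: W@(1,2) -> caps B=0 W=0
Move 5: B@(1,3) -> caps B=0 W=0
Move 6: W@(2,3) -> caps B=0 W=0
Move 7: B@(2,0) -> caps B=0 W=0
Move 8: W@(0,0) -> caps B=0 W=0
Move 9: B@(3,0) -> caps B=0 W=0
Move 10: W@(1,0) -> caps B=0 W=0
Move 11: B@(2,1) -> caps B=0 W=0
Move 12: W@(3,2) -> caps B=0 W=1

Answer: 0 1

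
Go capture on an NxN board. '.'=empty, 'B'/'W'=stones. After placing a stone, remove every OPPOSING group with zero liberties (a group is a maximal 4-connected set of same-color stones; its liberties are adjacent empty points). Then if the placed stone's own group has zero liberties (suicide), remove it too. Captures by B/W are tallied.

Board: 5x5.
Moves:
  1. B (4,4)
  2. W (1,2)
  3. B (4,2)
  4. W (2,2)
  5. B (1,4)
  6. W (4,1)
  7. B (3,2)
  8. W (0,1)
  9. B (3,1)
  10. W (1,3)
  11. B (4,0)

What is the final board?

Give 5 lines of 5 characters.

Answer: .W...
..WWB
..W..
.BB..
B.B.B

Derivation:
Move 1: B@(4,4) -> caps B=0 W=0
Move 2: W@(1,2) -> caps B=0 W=0
Move 3: B@(4,2) -> caps B=0 W=0
Move 4: W@(2,2) -> caps B=0 W=0
Move 5: B@(1,4) -> caps B=0 W=0
Move 6: W@(4,1) -> caps B=0 W=0
Move 7: B@(3,2) -> caps B=0 W=0
Move 8: W@(0,1) -> caps B=0 W=0
Move 9: B@(3,1) -> caps B=0 W=0
Move 10: W@(1,3) -> caps B=0 W=0
Move 11: B@(4,0) -> caps B=1 W=0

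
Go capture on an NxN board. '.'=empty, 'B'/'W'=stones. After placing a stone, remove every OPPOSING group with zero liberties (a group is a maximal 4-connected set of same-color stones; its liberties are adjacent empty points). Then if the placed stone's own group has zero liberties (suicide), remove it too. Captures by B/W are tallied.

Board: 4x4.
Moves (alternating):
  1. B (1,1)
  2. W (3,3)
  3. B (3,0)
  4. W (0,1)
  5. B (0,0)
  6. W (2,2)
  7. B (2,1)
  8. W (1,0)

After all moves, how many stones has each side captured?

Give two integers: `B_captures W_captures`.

Move 1: B@(1,1) -> caps B=0 W=0
Move 2: W@(3,3) -> caps B=0 W=0
Move 3: B@(3,0) -> caps B=0 W=0
Move 4: W@(0,1) -> caps B=0 W=0
Move 5: B@(0,0) -> caps B=0 W=0
Move 6: W@(2,2) -> caps B=0 W=0
Move 7: B@(2,1) -> caps B=0 W=0
Move 8: W@(1,0) -> caps B=0 W=1

Answer: 0 1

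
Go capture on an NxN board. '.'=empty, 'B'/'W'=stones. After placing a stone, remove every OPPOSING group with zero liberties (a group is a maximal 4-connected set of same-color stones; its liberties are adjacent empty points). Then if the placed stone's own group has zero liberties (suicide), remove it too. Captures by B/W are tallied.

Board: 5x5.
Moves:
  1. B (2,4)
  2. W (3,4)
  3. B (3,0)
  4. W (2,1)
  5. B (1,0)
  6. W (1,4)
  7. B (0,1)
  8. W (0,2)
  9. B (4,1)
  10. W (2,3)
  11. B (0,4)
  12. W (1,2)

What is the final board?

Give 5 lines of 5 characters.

Answer: .BW.B
B.W.W
.W.W.
B...W
.B...

Derivation:
Move 1: B@(2,4) -> caps B=0 W=0
Move 2: W@(3,4) -> caps B=0 W=0
Move 3: B@(3,0) -> caps B=0 W=0
Move 4: W@(2,1) -> caps B=0 W=0
Move 5: B@(1,0) -> caps B=0 W=0
Move 6: W@(1,4) -> caps B=0 W=0
Move 7: B@(0,1) -> caps B=0 W=0
Move 8: W@(0,2) -> caps B=0 W=0
Move 9: B@(4,1) -> caps B=0 W=0
Move 10: W@(2,3) -> caps B=0 W=1
Move 11: B@(0,4) -> caps B=0 W=1
Move 12: W@(1,2) -> caps B=0 W=1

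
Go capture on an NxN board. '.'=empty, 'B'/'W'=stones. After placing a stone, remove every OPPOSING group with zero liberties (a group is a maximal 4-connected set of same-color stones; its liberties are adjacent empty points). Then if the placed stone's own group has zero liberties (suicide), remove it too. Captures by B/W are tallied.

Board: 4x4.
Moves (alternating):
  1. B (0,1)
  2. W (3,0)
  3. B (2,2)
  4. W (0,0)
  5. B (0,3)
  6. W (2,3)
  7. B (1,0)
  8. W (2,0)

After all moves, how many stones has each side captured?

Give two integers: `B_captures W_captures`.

Move 1: B@(0,1) -> caps B=0 W=0
Move 2: W@(3,0) -> caps B=0 W=0
Move 3: B@(2,2) -> caps B=0 W=0
Move 4: W@(0,0) -> caps B=0 W=0
Move 5: B@(0,3) -> caps B=0 W=0
Move 6: W@(2,3) -> caps B=0 W=0
Move 7: B@(1,0) -> caps B=1 W=0
Move 8: W@(2,0) -> caps B=1 W=0

Answer: 1 0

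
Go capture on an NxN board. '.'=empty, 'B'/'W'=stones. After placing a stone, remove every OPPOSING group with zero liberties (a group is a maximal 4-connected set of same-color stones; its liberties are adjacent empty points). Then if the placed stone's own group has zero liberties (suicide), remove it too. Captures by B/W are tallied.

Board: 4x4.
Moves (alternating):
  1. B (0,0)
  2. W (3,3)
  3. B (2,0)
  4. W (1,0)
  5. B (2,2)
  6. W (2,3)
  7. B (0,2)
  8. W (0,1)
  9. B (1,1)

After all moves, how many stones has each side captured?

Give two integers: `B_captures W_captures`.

Move 1: B@(0,0) -> caps B=0 W=0
Move 2: W@(3,3) -> caps B=0 W=0
Move 3: B@(2,0) -> caps B=0 W=0
Move 4: W@(1,0) -> caps B=0 W=0
Move 5: B@(2,2) -> caps B=0 W=0
Move 6: W@(2,3) -> caps B=0 W=0
Move 7: B@(0,2) -> caps B=0 W=0
Move 8: W@(0,1) -> caps B=0 W=1
Move 9: B@(1,1) -> caps B=0 W=1

Answer: 0 1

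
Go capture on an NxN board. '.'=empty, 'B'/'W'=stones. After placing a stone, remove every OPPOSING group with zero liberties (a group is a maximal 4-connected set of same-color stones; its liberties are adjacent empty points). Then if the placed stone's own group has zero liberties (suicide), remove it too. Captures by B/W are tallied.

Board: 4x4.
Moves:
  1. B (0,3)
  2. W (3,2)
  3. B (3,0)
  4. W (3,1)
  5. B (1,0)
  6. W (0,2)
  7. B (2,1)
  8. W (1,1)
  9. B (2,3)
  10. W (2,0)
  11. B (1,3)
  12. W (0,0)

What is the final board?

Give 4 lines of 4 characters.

Answer: W.WB
.W.B
WB.B
.WW.

Derivation:
Move 1: B@(0,3) -> caps B=0 W=0
Move 2: W@(3,2) -> caps B=0 W=0
Move 3: B@(3,0) -> caps B=0 W=0
Move 4: W@(3,1) -> caps B=0 W=0
Move 5: B@(1,0) -> caps B=0 W=0
Move 6: W@(0,2) -> caps B=0 W=0
Move 7: B@(2,1) -> caps B=0 W=0
Move 8: W@(1,1) -> caps B=0 W=0
Move 9: B@(2,3) -> caps B=0 W=0
Move 10: W@(2,0) -> caps B=0 W=1
Move 11: B@(1,3) -> caps B=0 W=1
Move 12: W@(0,0) -> caps B=0 W=2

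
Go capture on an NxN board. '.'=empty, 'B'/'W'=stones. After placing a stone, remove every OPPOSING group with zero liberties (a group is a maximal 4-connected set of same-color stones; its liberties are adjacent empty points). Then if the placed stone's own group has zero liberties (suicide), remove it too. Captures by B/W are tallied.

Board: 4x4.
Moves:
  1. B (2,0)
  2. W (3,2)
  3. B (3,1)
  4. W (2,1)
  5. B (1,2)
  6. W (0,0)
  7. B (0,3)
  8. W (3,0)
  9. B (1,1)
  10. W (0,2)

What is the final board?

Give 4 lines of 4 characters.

Move 1: B@(2,0) -> caps B=0 W=0
Move 2: W@(3,2) -> caps B=0 W=0
Move 3: B@(3,1) -> caps B=0 W=0
Move 4: W@(2,1) -> caps B=0 W=0
Move 5: B@(1,2) -> caps B=0 W=0
Move 6: W@(0,0) -> caps B=0 W=0
Move 7: B@(0,3) -> caps B=0 W=0
Move 8: W@(3,0) -> caps B=0 W=1
Move 9: B@(1,1) -> caps B=0 W=1
Move 10: W@(0,2) -> caps B=0 W=1

Answer: W.WB
.BB.
BW..
W.W.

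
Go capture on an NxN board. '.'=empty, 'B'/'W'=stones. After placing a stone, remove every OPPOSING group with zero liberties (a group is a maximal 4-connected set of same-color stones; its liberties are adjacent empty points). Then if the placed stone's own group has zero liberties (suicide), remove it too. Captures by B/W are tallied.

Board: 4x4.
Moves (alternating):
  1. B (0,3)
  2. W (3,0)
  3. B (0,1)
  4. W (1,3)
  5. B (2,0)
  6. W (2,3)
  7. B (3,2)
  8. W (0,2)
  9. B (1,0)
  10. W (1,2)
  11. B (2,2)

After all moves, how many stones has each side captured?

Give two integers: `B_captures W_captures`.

Move 1: B@(0,3) -> caps B=0 W=0
Move 2: W@(3,0) -> caps B=0 W=0
Move 3: B@(0,1) -> caps B=0 W=0
Move 4: W@(1,3) -> caps B=0 W=0
Move 5: B@(2,0) -> caps B=0 W=0
Move 6: W@(2,3) -> caps B=0 W=0
Move 7: B@(3,2) -> caps B=0 W=0
Move 8: W@(0,2) -> caps B=0 W=1
Move 9: B@(1,0) -> caps B=0 W=1
Move 10: W@(1,2) -> caps B=0 W=1
Move 11: B@(2,2) -> caps B=0 W=1

Answer: 0 1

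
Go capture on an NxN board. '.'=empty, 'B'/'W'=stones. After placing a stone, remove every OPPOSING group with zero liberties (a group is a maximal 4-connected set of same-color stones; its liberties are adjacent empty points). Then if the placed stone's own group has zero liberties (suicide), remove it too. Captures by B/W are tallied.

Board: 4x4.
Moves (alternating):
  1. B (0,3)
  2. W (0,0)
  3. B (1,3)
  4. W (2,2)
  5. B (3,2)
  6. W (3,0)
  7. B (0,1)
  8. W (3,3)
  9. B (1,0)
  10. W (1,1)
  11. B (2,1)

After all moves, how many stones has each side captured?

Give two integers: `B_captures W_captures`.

Answer: 1 0

Derivation:
Move 1: B@(0,3) -> caps B=0 W=0
Move 2: W@(0,0) -> caps B=0 W=0
Move 3: B@(1,3) -> caps B=0 W=0
Move 4: W@(2,2) -> caps B=0 W=0
Move 5: B@(3,2) -> caps B=0 W=0
Move 6: W@(3,0) -> caps B=0 W=0
Move 7: B@(0,1) -> caps B=0 W=0
Move 8: W@(3,3) -> caps B=0 W=0
Move 9: B@(1,0) -> caps B=1 W=0
Move 10: W@(1,1) -> caps B=1 W=0
Move 11: B@(2,1) -> caps B=1 W=0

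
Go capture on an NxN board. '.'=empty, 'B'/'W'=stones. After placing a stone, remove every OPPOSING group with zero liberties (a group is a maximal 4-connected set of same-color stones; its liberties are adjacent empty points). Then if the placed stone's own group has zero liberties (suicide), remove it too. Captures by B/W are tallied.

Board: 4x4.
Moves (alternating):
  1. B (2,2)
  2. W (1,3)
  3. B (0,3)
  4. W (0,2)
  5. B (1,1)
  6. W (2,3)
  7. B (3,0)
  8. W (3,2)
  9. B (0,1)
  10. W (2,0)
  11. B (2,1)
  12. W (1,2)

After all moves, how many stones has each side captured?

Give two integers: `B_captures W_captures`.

Answer: 0 1

Derivation:
Move 1: B@(2,2) -> caps B=0 W=0
Move 2: W@(1,3) -> caps B=0 W=0
Move 3: B@(0,3) -> caps B=0 W=0
Move 4: W@(0,2) -> caps B=0 W=1
Move 5: B@(1,1) -> caps B=0 W=1
Move 6: W@(2,3) -> caps B=0 W=1
Move 7: B@(3,0) -> caps B=0 W=1
Move 8: W@(3,2) -> caps B=0 W=1
Move 9: B@(0,1) -> caps B=0 W=1
Move 10: W@(2,0) -> caps B=0 W=1
Move 11: B@(2,1) -> caps B=0 W=1
Move 12: W@(1,2) -> caps B=0 W=1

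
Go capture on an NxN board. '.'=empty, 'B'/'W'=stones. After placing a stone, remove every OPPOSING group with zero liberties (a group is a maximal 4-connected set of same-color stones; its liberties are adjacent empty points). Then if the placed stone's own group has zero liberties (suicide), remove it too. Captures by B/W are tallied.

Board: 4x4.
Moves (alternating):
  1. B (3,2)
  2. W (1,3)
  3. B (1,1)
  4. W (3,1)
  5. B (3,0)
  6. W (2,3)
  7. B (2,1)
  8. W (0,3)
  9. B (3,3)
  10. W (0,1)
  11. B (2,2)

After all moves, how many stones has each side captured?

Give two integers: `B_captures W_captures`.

Move 1: B@(3,2) -> caps B=0 W=0
Move 2: W@(1,3) -> caps B=0 W=0
Move 3: B@(1,1) -> caps B=0 W=0
Move 4: W@(3,1) -> caps B=0 W=0
Move 5: B@(3,0) -> caps B=0 W=0
Move 6: W@(2,3) -> caps B=0 W=0
Move 7: B@(2,1) -> caps B=1 W=0
Move 8: W@(0,3) -> caps B=1 W=0
Move 9: B@(3,3) -> caps B=1 W=0
Move 10: W@(0,1) -> caps B=1 W=0
Move 11: B@(2,2) -> caps B=1 W=0

Answer: 1 0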